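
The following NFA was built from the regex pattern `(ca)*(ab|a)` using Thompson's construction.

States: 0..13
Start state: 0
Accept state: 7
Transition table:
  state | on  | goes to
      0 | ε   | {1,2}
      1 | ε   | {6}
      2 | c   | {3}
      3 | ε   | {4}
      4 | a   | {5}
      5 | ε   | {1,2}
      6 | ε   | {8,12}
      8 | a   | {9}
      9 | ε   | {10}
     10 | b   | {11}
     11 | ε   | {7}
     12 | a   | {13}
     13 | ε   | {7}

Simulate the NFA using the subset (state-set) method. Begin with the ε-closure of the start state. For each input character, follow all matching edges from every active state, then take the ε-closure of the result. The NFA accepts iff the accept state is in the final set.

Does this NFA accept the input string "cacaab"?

start: ε-closure({0}) = {0,1,2,6,8,12}
'c' @ 1: {3,4}
'a' @ 2: {1,2,5,6,8,12}
'c' @ 3: {3,4}
'a' @ 4: {1,2,5,6,8,12}
'a' @ 5: {7,9,10,13}  ✓accept
'b' @ 6: {7,11}  ✓accept
final: {7,11}; accept 7 in set

Answer: ACCEPT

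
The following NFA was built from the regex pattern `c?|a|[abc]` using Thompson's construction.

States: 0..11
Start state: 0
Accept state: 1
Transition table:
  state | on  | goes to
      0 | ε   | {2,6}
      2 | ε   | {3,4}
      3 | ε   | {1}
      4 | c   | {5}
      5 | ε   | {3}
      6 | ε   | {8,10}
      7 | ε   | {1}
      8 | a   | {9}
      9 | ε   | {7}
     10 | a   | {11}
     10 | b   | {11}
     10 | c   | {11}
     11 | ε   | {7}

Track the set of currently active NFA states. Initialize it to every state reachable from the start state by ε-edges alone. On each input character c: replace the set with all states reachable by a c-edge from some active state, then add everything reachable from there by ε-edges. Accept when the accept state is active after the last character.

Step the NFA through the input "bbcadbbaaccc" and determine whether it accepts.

Answer: REJECT

Derivation:
initial (ε-close {0}): {0,1,2,3,4,6,8,10}
'b' @ 1: {1,7,11}  ✓accept
'b' @ 2: {}  — state set empty
rest 'cadbbaaccc' ignored (set empty)
after full input: {}  (accept=1 not in)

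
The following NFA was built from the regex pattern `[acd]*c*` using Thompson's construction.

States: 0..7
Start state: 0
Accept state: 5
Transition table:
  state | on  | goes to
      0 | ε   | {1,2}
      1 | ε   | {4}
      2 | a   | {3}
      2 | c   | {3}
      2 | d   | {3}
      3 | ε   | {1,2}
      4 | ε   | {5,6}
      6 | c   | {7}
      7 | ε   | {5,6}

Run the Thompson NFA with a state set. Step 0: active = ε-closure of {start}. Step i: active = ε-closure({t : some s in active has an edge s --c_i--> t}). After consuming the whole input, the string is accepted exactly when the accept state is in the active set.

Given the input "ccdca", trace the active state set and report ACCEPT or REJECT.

Answer: ACCEPT

Steps:
S₀ = ε-closure({0}) = {0,1,2,4,5,6}
'c' @ 1: {1,2,3,4,5,6,7}  (accept∈set)
'c' @ 2: {1,2,3,4,5,6,7}  (accept∈set)
'd' @ 3: {1,2,3,4,5,6}  (accept∈set)
'c' @ 4: {1,2,3,4,5,6,7}  (accept∈set)
'a' @ 5: {1,2,3,4,5,6}  (accept∈set)
final: {1,2,3,4,5,6}; accept 5 in set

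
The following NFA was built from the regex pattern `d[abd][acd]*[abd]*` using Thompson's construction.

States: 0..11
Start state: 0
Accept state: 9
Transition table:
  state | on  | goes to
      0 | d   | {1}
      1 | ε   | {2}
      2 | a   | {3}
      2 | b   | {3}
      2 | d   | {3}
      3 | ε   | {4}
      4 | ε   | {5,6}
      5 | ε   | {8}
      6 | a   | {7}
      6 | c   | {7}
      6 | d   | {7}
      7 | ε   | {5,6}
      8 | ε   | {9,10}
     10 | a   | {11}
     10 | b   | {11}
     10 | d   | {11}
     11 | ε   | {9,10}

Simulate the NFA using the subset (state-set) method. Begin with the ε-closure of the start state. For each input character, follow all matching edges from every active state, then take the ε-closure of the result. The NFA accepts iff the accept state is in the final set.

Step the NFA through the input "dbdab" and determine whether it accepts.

initial (ε-close {0}): {0}
'd' @ 1: {1,2}
'b' @ 2: {3,4,5,6,8,9,10}  ✓accept
'd' @ 3: {5,6,7,8,9,10,11}  ✓accept
'a' @ 4: {5,6,7,8,9,10,11}  ✓accept
'b' @ 5: {9,10,11}  ✓accept
end set {9,10,11} — state 9 in

Answer: ACCEPT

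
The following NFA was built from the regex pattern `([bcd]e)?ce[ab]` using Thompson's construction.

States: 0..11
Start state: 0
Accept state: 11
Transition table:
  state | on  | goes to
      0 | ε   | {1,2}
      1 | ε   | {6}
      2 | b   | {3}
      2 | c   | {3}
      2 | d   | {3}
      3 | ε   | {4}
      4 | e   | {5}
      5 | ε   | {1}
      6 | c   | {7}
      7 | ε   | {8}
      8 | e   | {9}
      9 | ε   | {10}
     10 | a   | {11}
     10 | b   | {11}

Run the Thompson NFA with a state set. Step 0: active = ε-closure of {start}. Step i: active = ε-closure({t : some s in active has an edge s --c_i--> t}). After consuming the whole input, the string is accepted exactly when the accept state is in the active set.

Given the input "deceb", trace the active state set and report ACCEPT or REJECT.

Answer: ACCEPT

Trace:
initial (ε-close {0}): {0,1,2,6}
'd' @ 1: {3,4}
'e' @ 2: {1,5,6}
'c' @ 3: {7,8}
'e' @ 4: {9,10}
'b' @ 5: {11}  [accepting]
end set {11} — state 11 in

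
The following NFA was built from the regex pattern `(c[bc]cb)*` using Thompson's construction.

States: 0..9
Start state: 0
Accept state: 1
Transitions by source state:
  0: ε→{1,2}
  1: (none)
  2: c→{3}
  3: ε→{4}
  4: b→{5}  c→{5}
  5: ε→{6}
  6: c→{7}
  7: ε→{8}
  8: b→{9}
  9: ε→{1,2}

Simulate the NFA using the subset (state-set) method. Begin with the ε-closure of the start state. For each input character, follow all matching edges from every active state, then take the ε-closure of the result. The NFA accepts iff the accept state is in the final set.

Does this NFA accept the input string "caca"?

Answer: REJECT

Derivation:
S₀ = ε-closure({0}) = {0,1,2}
'c' @ 1: {3,4}
'a' @ 2: {}  — no active states
rest 'ca' ignored (set empty)
end set {} — state 1 not in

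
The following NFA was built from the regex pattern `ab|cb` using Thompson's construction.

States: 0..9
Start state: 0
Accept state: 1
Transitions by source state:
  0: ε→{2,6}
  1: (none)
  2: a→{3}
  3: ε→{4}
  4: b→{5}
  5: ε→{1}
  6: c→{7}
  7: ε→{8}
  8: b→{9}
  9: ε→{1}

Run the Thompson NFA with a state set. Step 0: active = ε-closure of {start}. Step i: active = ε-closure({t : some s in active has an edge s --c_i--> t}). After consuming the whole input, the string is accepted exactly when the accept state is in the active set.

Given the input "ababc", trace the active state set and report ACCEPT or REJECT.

Answer: REJECT

Derivation:
start: ε-closure({0}) = {0,2,6}
'a' @ 1: {3,4}
'b' @ 2: {1,5}  [accepting]
'a' @ 3: {}  — no active states
rest 'bc' ignored (set empty)
final: {}; accept 1 not in set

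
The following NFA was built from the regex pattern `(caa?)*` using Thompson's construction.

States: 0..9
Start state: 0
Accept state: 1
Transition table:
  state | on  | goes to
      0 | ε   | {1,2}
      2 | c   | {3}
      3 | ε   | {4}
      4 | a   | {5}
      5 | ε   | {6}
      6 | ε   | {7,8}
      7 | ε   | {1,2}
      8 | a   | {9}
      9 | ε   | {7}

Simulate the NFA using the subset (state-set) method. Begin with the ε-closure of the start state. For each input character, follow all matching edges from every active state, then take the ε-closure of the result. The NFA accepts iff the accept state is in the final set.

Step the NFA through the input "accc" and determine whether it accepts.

Answer: REJECT

Trace:
start: ε-closure({0}) = {0,1,2}
'a' @ 1: {}  — state set empty
rest 'ccc' ignored (set empty)
final: {}; accept 1 not in set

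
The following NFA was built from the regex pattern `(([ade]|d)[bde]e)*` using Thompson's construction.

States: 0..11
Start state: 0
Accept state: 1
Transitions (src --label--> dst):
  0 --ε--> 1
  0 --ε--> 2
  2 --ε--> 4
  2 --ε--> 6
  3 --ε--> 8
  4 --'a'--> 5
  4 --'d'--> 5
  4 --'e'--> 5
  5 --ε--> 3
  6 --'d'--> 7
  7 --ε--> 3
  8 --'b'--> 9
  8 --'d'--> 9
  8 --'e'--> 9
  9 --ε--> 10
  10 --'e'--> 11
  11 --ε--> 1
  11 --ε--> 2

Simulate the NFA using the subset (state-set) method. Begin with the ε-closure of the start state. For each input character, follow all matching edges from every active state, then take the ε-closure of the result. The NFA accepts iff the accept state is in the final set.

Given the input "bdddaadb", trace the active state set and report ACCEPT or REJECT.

Answer: REJECT

Derivation:
initial (ε-close {0}): {0,1,2,4,6}
'b' @ 1: {}  — no active states
rest 'dddaadb' ignored (set empty)
final: {}; accept 1 not in set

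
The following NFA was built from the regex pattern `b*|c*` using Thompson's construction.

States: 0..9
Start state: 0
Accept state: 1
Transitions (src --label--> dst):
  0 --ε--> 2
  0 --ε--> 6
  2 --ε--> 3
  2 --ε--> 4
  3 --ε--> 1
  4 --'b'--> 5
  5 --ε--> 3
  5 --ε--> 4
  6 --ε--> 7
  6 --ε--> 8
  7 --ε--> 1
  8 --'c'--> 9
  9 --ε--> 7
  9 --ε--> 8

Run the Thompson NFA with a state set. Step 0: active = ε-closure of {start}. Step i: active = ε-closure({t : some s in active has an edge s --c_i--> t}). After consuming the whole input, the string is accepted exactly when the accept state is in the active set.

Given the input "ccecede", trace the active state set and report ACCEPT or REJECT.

Answer: REJECT

Derivation:
S₀ = ε-closure({0}) = {0,1,2,3,4,6,7,8}
'c' @ 1: {1,7,8,9}  ✓accept
'c' @ 2: {1,7,8,9}  ✓accept
'e' @ 3: {}  — state set empty
rest 'cede' ignored (set empty)
final: {}; accept 1 not in set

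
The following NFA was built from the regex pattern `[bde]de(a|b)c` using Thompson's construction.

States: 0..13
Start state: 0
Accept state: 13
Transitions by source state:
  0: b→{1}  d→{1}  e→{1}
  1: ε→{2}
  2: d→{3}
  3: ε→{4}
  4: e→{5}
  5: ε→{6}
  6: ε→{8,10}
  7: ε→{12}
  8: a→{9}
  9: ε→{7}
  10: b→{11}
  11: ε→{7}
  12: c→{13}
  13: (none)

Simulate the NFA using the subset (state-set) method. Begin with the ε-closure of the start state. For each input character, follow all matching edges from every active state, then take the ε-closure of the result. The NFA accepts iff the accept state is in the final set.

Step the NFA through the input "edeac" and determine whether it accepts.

start: ε-closure({0}) = {0}
'e' @ 1: {1,2}
'd' @ 2: {3,4}
'e' @ 3: {5,6,8,10}
'a' @ 4: {7,9,12}
'c' @ 5: {13}  ✓accept
end set {13} — state 13 in

Answer: ACCEPT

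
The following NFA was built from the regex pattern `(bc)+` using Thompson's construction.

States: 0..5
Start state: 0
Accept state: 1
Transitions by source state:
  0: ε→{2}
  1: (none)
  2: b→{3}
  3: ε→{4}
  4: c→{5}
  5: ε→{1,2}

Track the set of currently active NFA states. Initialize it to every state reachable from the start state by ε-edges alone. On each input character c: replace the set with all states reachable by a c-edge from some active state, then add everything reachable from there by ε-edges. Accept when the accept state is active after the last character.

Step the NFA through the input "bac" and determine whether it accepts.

Answer: REJECT

Steps:
start: ε-closure({0}) = {0,2}
'b' @ 1: {3,4}
'a' @ 2: {}  — state set empty
rest 'c' ignored (set empty)
end set {} — state 1 not in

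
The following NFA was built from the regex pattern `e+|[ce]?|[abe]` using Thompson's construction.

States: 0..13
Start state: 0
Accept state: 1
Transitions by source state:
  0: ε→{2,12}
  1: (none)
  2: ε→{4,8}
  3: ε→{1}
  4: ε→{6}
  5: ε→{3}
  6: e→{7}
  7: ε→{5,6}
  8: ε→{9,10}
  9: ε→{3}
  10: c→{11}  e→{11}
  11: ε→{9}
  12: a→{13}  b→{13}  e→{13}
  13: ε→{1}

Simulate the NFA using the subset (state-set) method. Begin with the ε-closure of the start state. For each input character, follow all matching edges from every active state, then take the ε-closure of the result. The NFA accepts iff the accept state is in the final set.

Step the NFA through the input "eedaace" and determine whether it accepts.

start: ε-closure({0}) = {0,1,2,3,4,6,8,9,10,12}
'e' @ 1: {1,3,5,6,7,9,11,13}  ✓accept
'e' @ 2: {1,3,5,6,7}  ✓accept
'd' @ 3: {}  — state set empty
rest 'aace' ignored (set empty)
after full input: {}  (accept=1 not in)

Answer: REJECT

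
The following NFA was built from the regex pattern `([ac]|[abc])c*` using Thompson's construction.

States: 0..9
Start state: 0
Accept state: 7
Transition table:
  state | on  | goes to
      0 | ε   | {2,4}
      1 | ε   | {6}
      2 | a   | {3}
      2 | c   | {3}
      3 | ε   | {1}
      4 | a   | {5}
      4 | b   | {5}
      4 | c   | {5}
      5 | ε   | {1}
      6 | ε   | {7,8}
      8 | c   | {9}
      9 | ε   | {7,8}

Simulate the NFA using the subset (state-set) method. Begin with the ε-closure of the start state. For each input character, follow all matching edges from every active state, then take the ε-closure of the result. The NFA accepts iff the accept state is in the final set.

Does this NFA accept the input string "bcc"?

Answer: ACCEPT

Steps:
S₀ = ε-closure({0}) = {0,2,4}
'b' @ 1: {1,5,6,7,8}  (accept∈set)
'c' @ 2: {7,8,9}  (accept∈set)
'c' @ 3: {7,8,9}  (accept∈set)
after full input: {7,8,9}  (accept=7 in)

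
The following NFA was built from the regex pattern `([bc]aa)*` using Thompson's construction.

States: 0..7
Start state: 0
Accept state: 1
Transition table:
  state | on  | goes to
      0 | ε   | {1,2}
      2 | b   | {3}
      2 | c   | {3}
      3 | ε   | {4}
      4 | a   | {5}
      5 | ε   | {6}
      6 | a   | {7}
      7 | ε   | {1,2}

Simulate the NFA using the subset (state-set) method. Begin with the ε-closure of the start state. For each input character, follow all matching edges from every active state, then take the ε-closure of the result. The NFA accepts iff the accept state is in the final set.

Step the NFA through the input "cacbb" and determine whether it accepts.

S₀ = ε-closure({0}) = {0,1,2}
'c' @ 1: {3,4}
'a' @ 2: {5,6}
'c' @ 3: {}  — dead — no transitions
rest 'bb' ignored (set empty)
after full input: {}  (accept=1 not in)

Answer: REJECT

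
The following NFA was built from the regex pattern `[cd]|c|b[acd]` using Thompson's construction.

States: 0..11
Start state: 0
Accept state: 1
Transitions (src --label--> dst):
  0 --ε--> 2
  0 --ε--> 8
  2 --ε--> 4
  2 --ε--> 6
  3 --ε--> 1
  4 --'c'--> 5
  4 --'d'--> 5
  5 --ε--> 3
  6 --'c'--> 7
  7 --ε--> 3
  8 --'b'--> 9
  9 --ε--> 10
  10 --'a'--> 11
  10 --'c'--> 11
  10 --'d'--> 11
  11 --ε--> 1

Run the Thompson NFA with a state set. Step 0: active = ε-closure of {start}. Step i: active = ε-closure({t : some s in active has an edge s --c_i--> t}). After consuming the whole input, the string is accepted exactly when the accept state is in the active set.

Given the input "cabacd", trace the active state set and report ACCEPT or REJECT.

Answer: REJECT

Steps:
S₀ = ε-closure({0}) = {0,2,4,6,8}
'c' @ 1: {1,3,5,7}  (accept∈set)
'a' @ 2: {}  — dead — no transitions
rest 'bacd' ignored (set empty)
after full input: {}  (accept=1 not in)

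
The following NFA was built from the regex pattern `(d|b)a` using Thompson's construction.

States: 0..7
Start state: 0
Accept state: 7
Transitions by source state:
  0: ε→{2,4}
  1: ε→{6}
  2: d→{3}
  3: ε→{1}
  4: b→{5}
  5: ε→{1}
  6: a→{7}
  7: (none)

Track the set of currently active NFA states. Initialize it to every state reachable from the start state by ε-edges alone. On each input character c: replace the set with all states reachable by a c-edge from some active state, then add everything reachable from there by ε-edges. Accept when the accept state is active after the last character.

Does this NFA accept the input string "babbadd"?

initial (ε-close {0}): {0,2,4}
'b' @ 1: {1,5,6}
'a' @ 2: {7}  ✓accept
'b' @ 3: {}  — dead — no transitions
rest 'badd' ignored (set empty)
end set {} — state 7 not in

Answer: REJECT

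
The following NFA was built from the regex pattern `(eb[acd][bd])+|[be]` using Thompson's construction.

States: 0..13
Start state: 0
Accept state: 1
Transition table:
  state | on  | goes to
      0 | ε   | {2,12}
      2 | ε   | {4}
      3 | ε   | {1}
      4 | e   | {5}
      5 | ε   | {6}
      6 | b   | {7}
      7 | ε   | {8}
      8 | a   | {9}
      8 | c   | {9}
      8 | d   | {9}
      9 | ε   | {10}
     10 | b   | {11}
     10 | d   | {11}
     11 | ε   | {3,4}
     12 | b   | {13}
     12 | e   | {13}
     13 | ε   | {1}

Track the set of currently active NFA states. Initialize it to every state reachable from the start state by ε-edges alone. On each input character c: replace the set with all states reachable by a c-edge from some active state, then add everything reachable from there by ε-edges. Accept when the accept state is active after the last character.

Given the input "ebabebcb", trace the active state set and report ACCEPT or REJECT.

Answer: ACCEPT

Derivation:
S₀ = ε-closure({0}) = {0,2,4,12}
'e' @ 1: {1,5,6,13}  ✓accept
'b' @ 2: {7,8}
'a' @ 3: {9,10}
'b' @ 4: {1,3,4,11}  ✓accept
'e' @ 5: {5,6}
'b' @ 6: {7,8}
'c' @ 7: {9,10}
'b' @ 8: {1,3,4,11}  ✓accept
end set {1,3,4,11} — state 1 in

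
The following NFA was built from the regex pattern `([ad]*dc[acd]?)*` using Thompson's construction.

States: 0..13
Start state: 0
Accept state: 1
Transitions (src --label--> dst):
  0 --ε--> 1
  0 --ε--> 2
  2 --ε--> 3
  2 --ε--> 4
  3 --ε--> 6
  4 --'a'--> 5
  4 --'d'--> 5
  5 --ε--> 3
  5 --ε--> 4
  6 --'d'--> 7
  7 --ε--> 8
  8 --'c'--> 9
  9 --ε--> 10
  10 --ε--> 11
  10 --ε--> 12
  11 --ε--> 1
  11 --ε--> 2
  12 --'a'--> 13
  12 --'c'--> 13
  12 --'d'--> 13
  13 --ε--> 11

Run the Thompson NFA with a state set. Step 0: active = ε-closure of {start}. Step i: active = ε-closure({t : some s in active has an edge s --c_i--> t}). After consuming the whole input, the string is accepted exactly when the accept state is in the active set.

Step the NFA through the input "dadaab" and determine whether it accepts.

start: ε-closure({0}) = {0,1,2,3,4,6}
'd' @ 1: {3,4,5,6,7,8}
'a' @ 2: {3,4,5,6}
'd' @ 3: {3,4,5,6,7,8}
'a' @ 4: {3,4,5,6}
'a' @ 5: {3,4,5,6}
'b' @ 6: {}  — state set empty
end set {} — state 1 not in

Answer: REJECT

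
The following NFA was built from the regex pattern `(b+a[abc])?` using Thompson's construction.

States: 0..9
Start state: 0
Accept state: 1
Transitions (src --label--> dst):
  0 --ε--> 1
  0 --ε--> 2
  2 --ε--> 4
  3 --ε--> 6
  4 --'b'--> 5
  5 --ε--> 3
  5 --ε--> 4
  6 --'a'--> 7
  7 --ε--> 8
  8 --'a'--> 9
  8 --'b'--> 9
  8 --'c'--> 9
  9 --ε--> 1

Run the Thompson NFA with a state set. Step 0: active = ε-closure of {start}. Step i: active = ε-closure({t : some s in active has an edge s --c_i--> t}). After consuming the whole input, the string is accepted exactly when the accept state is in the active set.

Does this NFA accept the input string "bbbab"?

S₀ = ε-closure({0}) = {0,1,2,4}
'b' @ 1: {3,4,5,6}
'b' @ 2: {3,4,5,6}
'b' @ 3: {3,4,5,6}
'a' @ 4: {7,8}
'b' @ 5: {1,9}  (accept∈set)
after full input: {1,9}  (accept=1 in)

Answer: ACCEPT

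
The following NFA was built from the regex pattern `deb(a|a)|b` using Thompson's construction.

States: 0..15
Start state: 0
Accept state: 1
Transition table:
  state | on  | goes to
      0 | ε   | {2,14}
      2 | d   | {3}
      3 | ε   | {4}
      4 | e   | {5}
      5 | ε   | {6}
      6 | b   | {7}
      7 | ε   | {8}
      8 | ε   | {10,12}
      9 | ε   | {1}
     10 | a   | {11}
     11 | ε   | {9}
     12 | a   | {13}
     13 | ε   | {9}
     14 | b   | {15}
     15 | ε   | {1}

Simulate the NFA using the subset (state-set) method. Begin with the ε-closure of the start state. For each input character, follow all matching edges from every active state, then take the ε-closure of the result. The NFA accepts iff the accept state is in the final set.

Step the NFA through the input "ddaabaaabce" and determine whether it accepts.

Answer: REJECT

Derivation:
S₀ = ε-closure({0}) = {0,2,14}
'd' @ 1: {3,4}
'd' @ 2: {}  — state set empty
rest 'aabaaabce' ignored (set empty)
final: {}; accept 1 not in set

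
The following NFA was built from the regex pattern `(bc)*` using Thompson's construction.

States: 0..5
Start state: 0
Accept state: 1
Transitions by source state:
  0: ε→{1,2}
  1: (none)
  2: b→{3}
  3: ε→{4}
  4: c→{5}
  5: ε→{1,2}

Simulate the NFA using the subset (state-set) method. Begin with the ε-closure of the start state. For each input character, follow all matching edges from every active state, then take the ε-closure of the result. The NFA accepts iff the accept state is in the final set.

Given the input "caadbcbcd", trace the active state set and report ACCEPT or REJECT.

Answer: REJECT

Derivation:
start: ε-closure({0}) = {0,1,2}
'c' @ 1: {}  — state set empty
rest 'aadbcbcd' ignored (set empty)
after full input: {}  (accept=1 not in)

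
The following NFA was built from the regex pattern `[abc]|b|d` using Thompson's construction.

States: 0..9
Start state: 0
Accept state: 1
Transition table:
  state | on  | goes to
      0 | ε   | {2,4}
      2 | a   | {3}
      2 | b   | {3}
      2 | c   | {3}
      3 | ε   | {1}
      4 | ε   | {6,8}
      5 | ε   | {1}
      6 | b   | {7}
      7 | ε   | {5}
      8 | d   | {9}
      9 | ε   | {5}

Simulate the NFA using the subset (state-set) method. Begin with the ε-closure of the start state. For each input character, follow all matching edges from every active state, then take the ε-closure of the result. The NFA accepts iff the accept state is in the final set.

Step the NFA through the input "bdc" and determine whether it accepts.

start: ε-closure({0}) = {0,2,4,6,8}
'b' @ 1: {1,3,5,7}  [accepting]
'd' @ 2: {}  — dead — no transitions
rest 'c' ignored (set empty)
end set {} — state 1 not in

Answer: REJECT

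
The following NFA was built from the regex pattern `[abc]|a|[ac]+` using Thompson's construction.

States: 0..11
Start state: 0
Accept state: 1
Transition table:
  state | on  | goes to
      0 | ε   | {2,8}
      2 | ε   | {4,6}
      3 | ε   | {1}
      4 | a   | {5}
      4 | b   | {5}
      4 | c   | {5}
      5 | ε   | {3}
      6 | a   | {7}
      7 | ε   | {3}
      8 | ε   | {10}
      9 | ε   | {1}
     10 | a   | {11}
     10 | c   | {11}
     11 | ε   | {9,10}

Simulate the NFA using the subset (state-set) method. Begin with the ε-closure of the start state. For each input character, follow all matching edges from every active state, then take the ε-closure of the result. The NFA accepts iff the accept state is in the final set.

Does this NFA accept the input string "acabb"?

Answer: REJECT

Steps:
S₀ = ε-closure({0}) = {0,2,4,6,8,10}
'a' @ 1: {1,3,5,7,9,10,11}  ✓accept
'c' @ 2: {1,9,10,11}  ✓accept
'a' @ 3: {1,9,10,11}  ✓accept
'b' @ 4: {}  — state set empty
rest 'b' ignored (set empty)
end set {} — state 1 not in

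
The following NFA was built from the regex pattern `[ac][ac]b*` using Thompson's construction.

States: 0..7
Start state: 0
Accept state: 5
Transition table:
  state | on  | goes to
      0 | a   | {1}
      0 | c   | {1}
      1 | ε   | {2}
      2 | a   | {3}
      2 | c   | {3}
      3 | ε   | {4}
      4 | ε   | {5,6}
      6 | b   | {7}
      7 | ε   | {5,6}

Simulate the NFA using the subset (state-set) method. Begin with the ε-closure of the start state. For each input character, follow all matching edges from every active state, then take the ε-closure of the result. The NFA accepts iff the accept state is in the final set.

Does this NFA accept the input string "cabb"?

start: ε-closure({0}) = {0}
'c' @ 1: {1,2}
'a' @ 2: {3,4,5,6}  (accept∈set)
'b' @ 3: {5,6,7}  (accept∈set)
'b' @ 4: {5,6,7}  (accept∈set)
after full input: {5,6,7}  (accept=5 in)

Answer: ACCEPT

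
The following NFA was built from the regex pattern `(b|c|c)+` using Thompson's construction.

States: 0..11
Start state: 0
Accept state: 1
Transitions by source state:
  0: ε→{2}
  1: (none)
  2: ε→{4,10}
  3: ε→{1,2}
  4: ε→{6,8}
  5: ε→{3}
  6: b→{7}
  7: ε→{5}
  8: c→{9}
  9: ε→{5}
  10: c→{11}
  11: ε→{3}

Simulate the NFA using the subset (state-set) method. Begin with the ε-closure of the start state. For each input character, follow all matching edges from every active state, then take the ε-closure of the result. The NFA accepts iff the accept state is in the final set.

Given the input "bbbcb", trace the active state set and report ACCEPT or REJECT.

S₀ = ε-closure({0}) = {0,2,4,6,8,10}
'b' @ 1: {1,2,3,4,5,6,7,8,10}  ✓accept
'b' @ 2: {1,2,3,4,5,6,7,8,10}  ✓accept
'b' @ 3: {1,2,3,4,5,6,7,8,10}  ✓accept
'c' @ 4: {1,2,3,4,5,6,8,9,10,11}  ✓accept
'b' @ 5: {1,2,3,4,5,6,7,8,10}  ✓accept
final: {1,2,3,4,5,6,7,8,10}; accept 1 in set

Answer: ACCEPT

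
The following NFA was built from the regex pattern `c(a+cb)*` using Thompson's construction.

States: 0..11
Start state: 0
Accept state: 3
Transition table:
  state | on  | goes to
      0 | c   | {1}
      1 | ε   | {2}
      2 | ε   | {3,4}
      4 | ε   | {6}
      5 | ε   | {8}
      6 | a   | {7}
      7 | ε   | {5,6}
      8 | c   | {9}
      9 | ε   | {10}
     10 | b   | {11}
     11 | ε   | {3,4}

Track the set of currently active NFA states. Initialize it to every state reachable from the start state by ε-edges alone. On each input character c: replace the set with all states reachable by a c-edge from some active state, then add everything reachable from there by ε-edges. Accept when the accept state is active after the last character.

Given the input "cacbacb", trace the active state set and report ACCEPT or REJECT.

Answer: ACCEPT

Steps:
S₀ = ε-closure({0}) = {0}
'c' @ 1: {1,2,3,4,6}  (accept∈set)
'a' @ 2: {5,6,7,8}
'c' @ 3: {9,10}
'b' @ 4: {3,4,6,11}  (accept∈set)
'a' @ 5: {5,6,7,8}
'c' @ 6: {9,10}
'b' @ 7: {3,4,6,11}  (accept∈set)
end set {3,4,6,11} — state 3 in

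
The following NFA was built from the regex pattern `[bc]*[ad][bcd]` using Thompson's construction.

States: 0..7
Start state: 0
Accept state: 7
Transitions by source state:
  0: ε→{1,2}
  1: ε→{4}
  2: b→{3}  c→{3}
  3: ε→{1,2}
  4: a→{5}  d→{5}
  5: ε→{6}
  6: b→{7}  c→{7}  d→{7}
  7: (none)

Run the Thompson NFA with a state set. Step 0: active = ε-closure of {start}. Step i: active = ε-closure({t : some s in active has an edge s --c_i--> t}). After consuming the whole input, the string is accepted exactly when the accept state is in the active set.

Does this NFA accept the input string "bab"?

initial (ε-close {0}): {0,1,2,4}
'b' @ 1: {1,2,3,4}
'a' @ 2: {5,6}
'b' @ 3: {7}  (accept∈set)
after full input: {7}  (accept=7 in)

Answer: ACCEPT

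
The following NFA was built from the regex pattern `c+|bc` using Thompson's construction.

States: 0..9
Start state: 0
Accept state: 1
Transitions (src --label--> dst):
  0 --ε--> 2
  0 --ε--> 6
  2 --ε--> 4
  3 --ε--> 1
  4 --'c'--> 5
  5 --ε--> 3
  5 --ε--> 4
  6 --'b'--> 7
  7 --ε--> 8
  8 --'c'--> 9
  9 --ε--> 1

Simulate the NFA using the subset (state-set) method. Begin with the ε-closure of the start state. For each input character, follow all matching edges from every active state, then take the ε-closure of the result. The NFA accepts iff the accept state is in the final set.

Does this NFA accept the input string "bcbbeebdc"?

Answer: REJECT

Steps:
S₀ = ε-closure({0}) = {0,2,4,6}
'b' @ 1: {7,8}
'c' @ 2: {1,9}  ✓accept
'b' @ 3: {}  — no active states
rest 'beebdc' ignored (set empty)
after full input: {}  (accept=1 not in)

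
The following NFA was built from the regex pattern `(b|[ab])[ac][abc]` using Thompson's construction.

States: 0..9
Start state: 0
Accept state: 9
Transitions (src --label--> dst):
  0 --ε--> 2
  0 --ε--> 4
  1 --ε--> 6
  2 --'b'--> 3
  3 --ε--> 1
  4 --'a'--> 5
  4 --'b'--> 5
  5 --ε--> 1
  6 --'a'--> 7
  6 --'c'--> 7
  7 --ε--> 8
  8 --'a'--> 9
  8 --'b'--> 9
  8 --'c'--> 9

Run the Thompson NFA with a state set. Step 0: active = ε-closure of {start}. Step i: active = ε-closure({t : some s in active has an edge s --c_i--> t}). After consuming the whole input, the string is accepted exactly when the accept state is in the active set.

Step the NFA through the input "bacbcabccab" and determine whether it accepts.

Answer: REJECT

Derivation:
initial (ε-close {0}): {0,2,4}
'b' @ 1: {1,3,5,6}
'a' @ 2: {7,8}
'c' @ 3: {9}  (accept∈set)
'b' @ 4: {}  — dead — no transitions
rest 'cabccab' ignored (set empty)
after full input: {}  (accept=9 not in)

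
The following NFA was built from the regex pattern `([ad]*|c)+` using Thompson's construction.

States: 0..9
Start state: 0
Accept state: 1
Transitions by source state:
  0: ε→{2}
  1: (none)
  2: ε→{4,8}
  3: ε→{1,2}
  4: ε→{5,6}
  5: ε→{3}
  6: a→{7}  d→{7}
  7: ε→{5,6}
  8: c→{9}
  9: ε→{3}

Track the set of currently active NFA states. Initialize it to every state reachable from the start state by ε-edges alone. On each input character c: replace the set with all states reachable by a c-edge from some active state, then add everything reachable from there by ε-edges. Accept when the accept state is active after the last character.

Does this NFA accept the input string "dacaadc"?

S₀ = ε-closure({0}) = {0,1,2,3,4,5,6,8}
'd' @ 1: {1,2,3,4,5,6,7,8}  ✓accept
'a' @ 2: {1,2,3,4,5,6,7,8}  ✓accept
'c' @ 3: {1,2,3,4,5,6,8,9}  ✓accept
'a' @ 4: {1,2,3,4,5,6,7,8}  ✓accept
'a' @ 5: {1,2,3,4,5,6,7,8}  ✓accept
'd' @ 6: {1,2,3,4,5,6,7,8}  ✓accept
'c' @ 7: {1,2,3,4,5,6,8,9}  ✓accept
final: {1,2,3,4,5,6,8,9}; accept 1 in set

Answer: ACCEPT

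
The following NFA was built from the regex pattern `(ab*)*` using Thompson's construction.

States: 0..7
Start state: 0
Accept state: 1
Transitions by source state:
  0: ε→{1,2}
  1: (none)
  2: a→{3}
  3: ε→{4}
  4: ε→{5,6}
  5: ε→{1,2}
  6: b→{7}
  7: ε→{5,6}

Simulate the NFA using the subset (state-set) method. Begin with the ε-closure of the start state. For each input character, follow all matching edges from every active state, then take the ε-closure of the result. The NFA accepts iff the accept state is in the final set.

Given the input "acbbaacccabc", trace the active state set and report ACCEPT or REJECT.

S₀ = ε-closure({0}) = {0,1,2}
'a' @ 1: {1,2,3,4,5,6}  (accept∈set)
'c' @ 2: {}  — state set empty
rest 'bbaacccabc' ignored (set empty)
after full input: {}  (accept=1 not in)

Answer: REJECT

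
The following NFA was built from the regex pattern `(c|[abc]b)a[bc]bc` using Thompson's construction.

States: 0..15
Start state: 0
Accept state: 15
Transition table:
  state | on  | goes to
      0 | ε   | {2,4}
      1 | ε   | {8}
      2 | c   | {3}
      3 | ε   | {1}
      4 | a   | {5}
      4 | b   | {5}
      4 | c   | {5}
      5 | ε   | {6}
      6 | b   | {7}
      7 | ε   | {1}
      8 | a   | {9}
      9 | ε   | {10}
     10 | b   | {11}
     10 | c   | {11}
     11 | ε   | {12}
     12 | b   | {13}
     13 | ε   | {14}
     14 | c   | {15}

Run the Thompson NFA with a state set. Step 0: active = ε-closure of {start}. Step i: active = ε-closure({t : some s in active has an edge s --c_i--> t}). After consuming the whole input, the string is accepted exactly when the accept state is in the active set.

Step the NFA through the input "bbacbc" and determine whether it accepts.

Answer: ACCEPT

Trace:
initial (ε-close {0}): {0,2,4}
'b' @ 1: {5,6}
'b' @ 2: {1,7,8}
'a' @ 3: {9,10}
'c' @ 4: {11,12}
'b' @ 5: {13,14}
'c' @ 6: {15}  ✓accept
final: {15}; accept 15 in set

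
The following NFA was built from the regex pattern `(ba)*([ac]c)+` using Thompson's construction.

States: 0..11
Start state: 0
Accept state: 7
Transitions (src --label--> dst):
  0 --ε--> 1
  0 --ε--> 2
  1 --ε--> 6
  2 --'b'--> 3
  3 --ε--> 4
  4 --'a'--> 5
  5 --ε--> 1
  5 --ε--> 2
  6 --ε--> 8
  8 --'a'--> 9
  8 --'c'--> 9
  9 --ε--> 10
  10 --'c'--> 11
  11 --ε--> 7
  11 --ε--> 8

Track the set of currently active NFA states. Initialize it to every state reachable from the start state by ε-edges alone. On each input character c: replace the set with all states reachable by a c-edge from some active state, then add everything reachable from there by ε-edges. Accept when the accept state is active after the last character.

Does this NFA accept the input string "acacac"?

Answer: ACCEPT

Steps:
S₀ = ε-closure({0}) = {0,1,2,6,8}
'a' @ 1: {9,10}
'c' @ 2: {7,8,11}  ✓accept
'a' @ 3: {9,10}
'c' @ 4: {7,8,11}  ✓accept
'a' @ 5: {9,10}
'c' @ 6: {7,8,11}  ✓accept
end set {7,8,11} — state 7 in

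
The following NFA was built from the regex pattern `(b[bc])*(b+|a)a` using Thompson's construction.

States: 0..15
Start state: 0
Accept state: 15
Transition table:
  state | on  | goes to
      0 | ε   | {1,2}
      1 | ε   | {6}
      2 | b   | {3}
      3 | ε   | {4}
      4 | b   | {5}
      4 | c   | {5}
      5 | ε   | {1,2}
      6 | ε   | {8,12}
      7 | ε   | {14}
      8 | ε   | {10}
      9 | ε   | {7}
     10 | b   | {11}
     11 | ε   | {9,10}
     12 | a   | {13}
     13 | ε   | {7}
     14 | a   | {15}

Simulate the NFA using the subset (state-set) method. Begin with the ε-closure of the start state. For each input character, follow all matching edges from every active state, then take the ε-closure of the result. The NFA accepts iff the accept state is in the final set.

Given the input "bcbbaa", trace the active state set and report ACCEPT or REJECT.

Answer: ACCEPT

Derivation:
start: ε-closure({0}) = {0,1,2,6,8,10,12}
'b' @ 1: {3,4,7,9,10,11,14}
'c' @ 2: {1,2,5,6,8,10,12}
'b' @ 3: {3,4,7,9,10,11,14}
'b' @ 4: {1,2,5,6,7,8,9,10,11,12,14}
'a' @ 5: {7,13,14,15}  (accept∈set)
'a' @ 6: {15}  (accept∈set)
final: {15}; accept 15 in set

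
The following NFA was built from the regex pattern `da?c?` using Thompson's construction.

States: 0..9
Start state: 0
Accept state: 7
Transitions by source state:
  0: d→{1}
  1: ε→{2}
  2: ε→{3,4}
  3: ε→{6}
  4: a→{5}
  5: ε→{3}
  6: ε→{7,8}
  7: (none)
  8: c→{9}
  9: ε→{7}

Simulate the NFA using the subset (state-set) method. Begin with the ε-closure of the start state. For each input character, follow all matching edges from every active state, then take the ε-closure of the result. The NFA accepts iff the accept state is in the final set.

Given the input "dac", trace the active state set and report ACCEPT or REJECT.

initial (ε-close {0}): {0}
'd' @ 1: {1,2,3,4,6,7,8}  ✓accept
'a' @ 2: {3,5,6,7,8}  ✓accept
'c' @ 3: {7,9}  ✓accept
final: {7,9}; accept 7 in set

Answer: ACCEPT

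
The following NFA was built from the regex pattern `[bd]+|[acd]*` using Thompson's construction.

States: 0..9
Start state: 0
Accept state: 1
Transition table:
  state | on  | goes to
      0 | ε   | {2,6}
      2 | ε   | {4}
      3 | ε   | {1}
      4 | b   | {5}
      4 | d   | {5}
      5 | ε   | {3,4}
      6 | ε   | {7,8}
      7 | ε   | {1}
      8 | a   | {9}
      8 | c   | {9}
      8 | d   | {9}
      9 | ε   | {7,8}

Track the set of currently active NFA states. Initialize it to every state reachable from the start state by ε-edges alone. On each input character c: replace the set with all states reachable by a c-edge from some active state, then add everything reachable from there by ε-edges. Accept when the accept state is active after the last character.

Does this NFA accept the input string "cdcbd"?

S₀ = ε-closure({0}) = {0,1,2,4,6,7,8}
'c' @ 1: {1,7,8,9}  (accept∈set)
'd' @ 2: {1,7,8,9}  (accept∈set)
'c' @ 3: {1,7,8,9}  (accept∈set)
'b' @ 4: {}  — dead — no transitions
rest 'd' ignored (set empty)
end set {} — state 1 not in

Answer: REJECT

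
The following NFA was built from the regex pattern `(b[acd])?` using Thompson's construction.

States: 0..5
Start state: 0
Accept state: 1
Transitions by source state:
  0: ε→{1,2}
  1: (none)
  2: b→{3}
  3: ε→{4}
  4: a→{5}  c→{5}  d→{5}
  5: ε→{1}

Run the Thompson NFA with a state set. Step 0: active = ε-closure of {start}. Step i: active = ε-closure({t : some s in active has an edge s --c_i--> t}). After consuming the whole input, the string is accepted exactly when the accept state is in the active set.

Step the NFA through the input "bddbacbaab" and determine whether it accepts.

S₀ = ε-closure({0}) = {0,1,2}
'b' @ 1: {3,4}
'd' @ 2: {1,5}  (accept∈set)
'd' @ 3: {}  — dead — no transitions
rest 'bacbaab' ignored (set empty)
final: {}; accept 1 not in set

Answer: REJECT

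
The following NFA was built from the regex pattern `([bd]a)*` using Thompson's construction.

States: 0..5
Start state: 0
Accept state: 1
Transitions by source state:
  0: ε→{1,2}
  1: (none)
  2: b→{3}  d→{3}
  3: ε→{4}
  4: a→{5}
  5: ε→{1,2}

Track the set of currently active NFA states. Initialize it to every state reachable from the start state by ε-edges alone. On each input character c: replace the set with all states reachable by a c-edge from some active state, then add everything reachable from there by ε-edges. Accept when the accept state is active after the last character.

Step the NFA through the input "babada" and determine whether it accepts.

start: ε-closure({0}) = {0,1,2}
'b' @ 1: {3,4}
'a' @ 2: {1,2,5}  ✓accept
'b' @ 3: {3,4}
'a' @ 4: {1,2,5}  ✓accept
'd' @ 5: {3,4}
'a' @ 6: {1,2,5}  ✓accept
after full input: {1,2,5}  (accept=1 in)

Answer: ACCEPT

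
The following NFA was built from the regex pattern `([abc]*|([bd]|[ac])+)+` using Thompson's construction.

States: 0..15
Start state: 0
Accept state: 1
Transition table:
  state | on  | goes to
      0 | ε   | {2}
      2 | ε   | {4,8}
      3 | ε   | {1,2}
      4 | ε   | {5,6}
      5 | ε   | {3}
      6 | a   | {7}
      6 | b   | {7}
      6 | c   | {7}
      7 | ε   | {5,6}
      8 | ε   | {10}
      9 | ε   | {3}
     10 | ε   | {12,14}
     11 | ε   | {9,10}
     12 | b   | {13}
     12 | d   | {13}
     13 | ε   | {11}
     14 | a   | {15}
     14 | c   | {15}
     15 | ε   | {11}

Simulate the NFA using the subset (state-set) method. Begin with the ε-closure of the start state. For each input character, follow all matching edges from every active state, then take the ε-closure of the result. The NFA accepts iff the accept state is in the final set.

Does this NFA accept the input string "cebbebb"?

S₀ = ε-closure({0}) = {0,1,2,3,4,5,6,8,10,12,14}
'c' @ 1: {1,2,3,4,5,6,7,8,9,10,11,12,14,15}  [accepting]
'e' @ 2: {}  — dead — no transitions
rest 'bbebb' ignored (set empty)
end set {} — state 1 not in

Answer: REJECT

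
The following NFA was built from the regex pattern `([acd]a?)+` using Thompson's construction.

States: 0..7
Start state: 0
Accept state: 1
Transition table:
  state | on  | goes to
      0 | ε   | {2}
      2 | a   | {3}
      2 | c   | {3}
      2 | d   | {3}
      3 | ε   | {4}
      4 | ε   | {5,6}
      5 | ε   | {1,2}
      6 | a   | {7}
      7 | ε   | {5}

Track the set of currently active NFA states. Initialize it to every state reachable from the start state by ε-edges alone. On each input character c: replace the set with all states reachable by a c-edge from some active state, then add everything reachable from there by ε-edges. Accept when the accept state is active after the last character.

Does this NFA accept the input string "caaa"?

Answer: ACCEPT

Trace:
S₀ = ε-closure({0}) = {0,2}
'c' @ 1: {1,2,3,4,5,6}  (accept∈set)
'a' @ 2: {1,2,3,4,5,6,7}  (accept∈set)
'a' @ 3: {1,2,3,4,5,6,7}  (accept∈set)
'a' @ 4: {1,2,3,4,5,6,7}  (accept∈set)
after full input: {1,2,3,4,5,6,7}  (accept=1 in)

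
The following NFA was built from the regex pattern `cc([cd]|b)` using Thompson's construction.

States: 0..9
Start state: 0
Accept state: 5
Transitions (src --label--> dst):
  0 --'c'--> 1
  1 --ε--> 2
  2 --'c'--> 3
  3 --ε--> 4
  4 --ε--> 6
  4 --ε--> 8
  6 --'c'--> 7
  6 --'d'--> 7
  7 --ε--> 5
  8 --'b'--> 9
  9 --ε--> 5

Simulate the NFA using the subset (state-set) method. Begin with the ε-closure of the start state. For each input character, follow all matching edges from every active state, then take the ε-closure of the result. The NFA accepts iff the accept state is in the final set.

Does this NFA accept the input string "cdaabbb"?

initial (ε-close {0}): {0}
'c' @ 1: {1,2}
'd' @ 2: {}  — state set empty
rest 'aabbb' ignored (set empty)
after full input: {}  (accept=5 not in)

Answer: REJECT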